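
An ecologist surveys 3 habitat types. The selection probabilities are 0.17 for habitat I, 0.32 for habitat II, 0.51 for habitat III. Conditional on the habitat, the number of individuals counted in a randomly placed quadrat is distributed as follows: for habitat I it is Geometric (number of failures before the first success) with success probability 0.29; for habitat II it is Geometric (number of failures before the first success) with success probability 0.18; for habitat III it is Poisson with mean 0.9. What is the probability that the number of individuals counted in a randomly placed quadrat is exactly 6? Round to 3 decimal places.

0.024

Conditional on each habitat, P(X = 6): I: 0.0371491; II: 0.0547212; III: 0.000300094.
By total probability, P(X = 6) = 0.17·0.0371491 + 0.32·0.0547212 + 0.51·0.000300094 = 0.0239792.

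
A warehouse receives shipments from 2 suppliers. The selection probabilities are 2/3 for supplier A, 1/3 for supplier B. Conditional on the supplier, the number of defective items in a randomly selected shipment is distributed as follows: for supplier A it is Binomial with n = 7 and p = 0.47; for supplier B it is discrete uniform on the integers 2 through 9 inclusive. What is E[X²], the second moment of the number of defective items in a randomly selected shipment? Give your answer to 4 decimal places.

For each component E[X²] = Var + (mean)², giving A: 12.5678; B: 35.5.
Overall E[X²] = 0.666667·12.5678 + 0.333333·35.5 = 20.2119.

20.2119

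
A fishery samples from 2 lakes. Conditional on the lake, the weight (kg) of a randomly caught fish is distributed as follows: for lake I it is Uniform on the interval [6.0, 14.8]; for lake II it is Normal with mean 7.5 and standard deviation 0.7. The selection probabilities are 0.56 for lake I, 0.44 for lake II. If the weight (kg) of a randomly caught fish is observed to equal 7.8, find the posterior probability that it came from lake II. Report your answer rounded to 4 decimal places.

0.7824

Likelihoods f(7.8 | ·): I: 0.113636; II: 0.51991.
Posterior ∝ prior × likelihood. Numerator for II: 0.44·0.51991 = 0.22876.
Normalizing constant: 0.56·0.113636 + 0.44·0.51991 = 0.292397.
P(II | observation) = 0.22876 / 0.292397 = 0.782363.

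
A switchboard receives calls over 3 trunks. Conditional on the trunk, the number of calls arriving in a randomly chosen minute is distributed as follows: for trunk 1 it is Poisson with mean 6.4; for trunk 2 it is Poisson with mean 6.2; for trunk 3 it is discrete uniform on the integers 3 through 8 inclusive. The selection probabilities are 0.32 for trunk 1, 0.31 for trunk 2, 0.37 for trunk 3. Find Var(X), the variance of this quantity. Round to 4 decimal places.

Per component, 1: μ=6.4, E[X²]=47.36; 2: μ=6.2, E[X²]=44.64; 3: μ=5.5, E[X²]=33.1667.
E[X] = 0.32·6.4 + 0.31·6.2 + 0.37·5.5 = 6.005.
E[X²] = 0.32·47.36 + 0.31·44.64 + 0.37·33.1667 = 41.2653.
Var(X) = E[X²] − (E[X])² = 41.2653 − 36.06 = 5.20524.

5.2052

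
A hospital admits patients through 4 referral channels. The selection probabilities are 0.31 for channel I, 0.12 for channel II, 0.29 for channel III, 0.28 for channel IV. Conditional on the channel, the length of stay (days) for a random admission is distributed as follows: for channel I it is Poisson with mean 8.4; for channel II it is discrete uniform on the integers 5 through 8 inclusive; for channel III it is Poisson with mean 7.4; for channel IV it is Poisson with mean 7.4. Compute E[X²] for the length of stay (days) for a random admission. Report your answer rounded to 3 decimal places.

65.129

For each component E[X²] = Var + (mean)², giving I: 78.96; II: 43.5; III: 62.16; IV: 62.16.
Overall E[X²] = 0.31·78.96 + 0.12·43.5 + 0.29·62.16 + 0.28·62.16 = 65.1288.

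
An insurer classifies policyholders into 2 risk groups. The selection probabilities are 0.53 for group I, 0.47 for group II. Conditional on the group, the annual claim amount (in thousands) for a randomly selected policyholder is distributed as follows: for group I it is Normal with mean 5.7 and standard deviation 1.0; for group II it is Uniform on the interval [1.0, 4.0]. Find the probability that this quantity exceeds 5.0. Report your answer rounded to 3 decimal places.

0.402

Conditional on each group, P(X > 5.0): I: 0.758036; II: 0.
By total probability, P(X > 5.0) = 0.53·0.758036 + 0.47·0 = 0.401759.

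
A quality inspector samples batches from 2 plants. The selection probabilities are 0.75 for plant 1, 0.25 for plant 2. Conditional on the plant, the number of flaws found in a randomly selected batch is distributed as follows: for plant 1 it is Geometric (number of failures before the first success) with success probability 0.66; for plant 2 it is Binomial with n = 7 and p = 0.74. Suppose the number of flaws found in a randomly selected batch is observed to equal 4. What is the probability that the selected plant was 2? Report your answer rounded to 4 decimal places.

Likelihoods P(X=4 | ·): 1: 0.00881982; 2: 0.184465.
Posterior ∝ prior × likelihood. Numerator for 2: 0.25·0.184465 = 0.0461164.
Normalizing constant: 0.75·0.00881982 + 0.25·0.184465 = 0.0527312.
P(2 | observation) = 0.0461164 / 0.0527312 = 0.874555.

0.8746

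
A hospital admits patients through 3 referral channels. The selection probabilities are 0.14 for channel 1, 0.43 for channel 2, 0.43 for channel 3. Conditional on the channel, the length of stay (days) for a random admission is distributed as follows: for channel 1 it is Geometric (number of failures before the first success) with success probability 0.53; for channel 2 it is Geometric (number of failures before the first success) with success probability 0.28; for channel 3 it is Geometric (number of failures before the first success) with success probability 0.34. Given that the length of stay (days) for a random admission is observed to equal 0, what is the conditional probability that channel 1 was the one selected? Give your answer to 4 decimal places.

0.2177

Likelihoods P(X=0 | ·): 1: 0.53; 2: 0.28; 3: 0.34.
Posterior ∝ prior × likelihood. Numerator for 1: 0.14·0.53 = 0.0742.
Normalizing constant: 0.14·0.53 + 0.43·0.28 + 0.43·0.34 = 0.3408.
P(1 | observation) = 0.0742 / 0.3408 = 0.217723.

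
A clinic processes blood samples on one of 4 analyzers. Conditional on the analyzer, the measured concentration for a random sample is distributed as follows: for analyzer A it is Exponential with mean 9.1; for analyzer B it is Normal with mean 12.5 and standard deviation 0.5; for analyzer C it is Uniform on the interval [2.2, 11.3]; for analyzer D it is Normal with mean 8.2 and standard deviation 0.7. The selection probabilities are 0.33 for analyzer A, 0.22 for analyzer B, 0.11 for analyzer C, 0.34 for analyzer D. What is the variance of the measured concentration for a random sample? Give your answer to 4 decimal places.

Per component, A: μ=9.1, E[X²]=165.62; B: μ=12.5, E[X²]=156.5; C: μ=6.75, E[X²]=52.4633; D: μ=8.2, E[X²]=67.73.
E[X] = 0.33·9.1 + 0.22·12.5 + 0.11·6.75 + 0.34·8.2 = 9.2835.
E[X²] = 0.33·165.62 + 0.22·156.5 + 0.11·52.4633 + 0.34·67.73 = 117.884.
Var(X) = E[X²] − (E[X])² = 117.884 − 86.1834 = 31.7004.

31.7004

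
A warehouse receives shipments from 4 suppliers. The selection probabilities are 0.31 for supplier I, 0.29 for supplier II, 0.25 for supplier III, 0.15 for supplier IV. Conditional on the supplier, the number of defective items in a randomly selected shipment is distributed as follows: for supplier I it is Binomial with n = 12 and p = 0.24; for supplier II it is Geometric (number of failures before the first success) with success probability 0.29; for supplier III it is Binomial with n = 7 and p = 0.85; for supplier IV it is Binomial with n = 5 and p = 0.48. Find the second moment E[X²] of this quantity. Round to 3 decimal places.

For each component E[X²] = Var + (mean)², giving I: 10.4832; II: 14.4364; III: 36.295; IV: 7.008.
Overall E[X²] = 0.31·10.4832 + 0.29·14.4364 + 0.25·36.295 + 0.15·7.008 = 17.5613.

17.561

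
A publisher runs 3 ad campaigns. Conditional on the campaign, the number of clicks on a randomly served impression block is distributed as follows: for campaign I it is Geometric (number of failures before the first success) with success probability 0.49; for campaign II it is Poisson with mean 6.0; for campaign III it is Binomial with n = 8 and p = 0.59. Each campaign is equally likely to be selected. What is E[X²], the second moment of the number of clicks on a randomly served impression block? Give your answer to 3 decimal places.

23.140

For each component E[X²] = Var + (mean)², giving I: 3.20741; II: 42; III: 24.2136.
Overall E[X²] = 0.333333·3.20741 + 0.333333·42 + 0.333333·24.2136 = 23.1403.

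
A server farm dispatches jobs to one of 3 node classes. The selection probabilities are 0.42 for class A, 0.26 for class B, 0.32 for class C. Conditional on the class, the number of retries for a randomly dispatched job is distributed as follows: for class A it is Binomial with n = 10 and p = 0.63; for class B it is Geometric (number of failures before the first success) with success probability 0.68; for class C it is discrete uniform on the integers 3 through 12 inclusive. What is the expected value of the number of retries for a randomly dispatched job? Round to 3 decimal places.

5.168

Component means — A: 6.3; B: 0.470588; C: 7.5.
E[X] = 0.42·6.3 + 0.26·0.470588 + 0.32·7.5 = 5.16835.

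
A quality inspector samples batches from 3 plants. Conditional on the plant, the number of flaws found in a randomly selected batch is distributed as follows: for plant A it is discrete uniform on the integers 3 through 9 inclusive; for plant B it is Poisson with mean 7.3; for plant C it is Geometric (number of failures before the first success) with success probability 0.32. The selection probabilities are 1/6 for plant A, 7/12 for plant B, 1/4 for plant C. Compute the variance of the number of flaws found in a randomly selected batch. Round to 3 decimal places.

Per component, A: μ=6, E[X²]=40; B: μ=7.3, E[X²]=60.59; C: μ=2.125, E[X²]=11.1562.
E[X] = 0.166667·6 + 0.583333·7.3 + 0.25·2.125 = 5.78958.
E[X²] = 0.166667·40 + 0.583333·60.59 + 0.25·11.1562 = 44.7999.
Var(X) = E[X²] − (E[X])² = 44.7999 − 33.5193 = 11.2806.

11.281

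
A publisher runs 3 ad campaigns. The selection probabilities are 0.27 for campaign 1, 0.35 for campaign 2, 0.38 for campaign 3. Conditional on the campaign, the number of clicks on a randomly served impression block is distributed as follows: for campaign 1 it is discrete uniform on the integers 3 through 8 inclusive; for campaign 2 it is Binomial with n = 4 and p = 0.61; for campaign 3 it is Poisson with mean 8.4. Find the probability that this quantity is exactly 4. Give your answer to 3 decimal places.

Conditional on each campaign, P(X = 4): 1: 0.166667; 2: 0.138458; 3: 0.0466479.
By total probability, P(X = 4) = 0.27·0.166667 + 0.35·0.138458 + 0.38·0.0466479 = 0.111187.

0.111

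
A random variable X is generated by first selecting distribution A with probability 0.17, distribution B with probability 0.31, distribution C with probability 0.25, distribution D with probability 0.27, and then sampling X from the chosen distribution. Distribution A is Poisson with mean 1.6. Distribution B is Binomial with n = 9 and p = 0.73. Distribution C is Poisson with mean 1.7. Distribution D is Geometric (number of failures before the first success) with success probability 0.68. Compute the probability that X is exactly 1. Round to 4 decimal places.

Conditional on each component, P(X = 1): A: 0.323034; B: 0.000185556; C: 0.310562; D: 0.2176.
By total probability, P(X = 1) = 0.17·0.323034 + 0.31·0.000185556 + 0.25·0.310562 + 0.27·0.2176 = 0.191366.

0.1914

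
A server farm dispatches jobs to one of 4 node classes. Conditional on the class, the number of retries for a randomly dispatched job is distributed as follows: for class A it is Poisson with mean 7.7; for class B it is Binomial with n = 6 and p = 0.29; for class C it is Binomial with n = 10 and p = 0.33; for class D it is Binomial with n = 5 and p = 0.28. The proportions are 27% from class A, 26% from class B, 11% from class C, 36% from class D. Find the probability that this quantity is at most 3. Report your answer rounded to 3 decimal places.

0.672

Conditional on each class, P(X ≤ 3): A: 0.0518188; B: 0.937186; C: 0.568368; D: 0.976151.
By total probability, P(X ≤ 3) = 0.27·0.0518188 + 0.26·0.937186 + 0.11·0.568368 + 0.36·0.976151 = 0.671594.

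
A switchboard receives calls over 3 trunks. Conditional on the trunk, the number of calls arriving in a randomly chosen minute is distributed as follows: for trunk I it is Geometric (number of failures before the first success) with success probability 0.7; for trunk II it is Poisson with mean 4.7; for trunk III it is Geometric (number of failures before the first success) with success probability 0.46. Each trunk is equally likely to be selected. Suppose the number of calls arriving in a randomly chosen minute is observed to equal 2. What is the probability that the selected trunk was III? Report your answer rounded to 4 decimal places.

0.4507

Likelihoods P(X=2 | ·): I: 0.063; II: 0.100457; III: 0.134136.
Posterior ∝ prior × likelihood. Numerator for III: 0.333333·0.134136 = 0.044712.
Normalizing constant: 0.333333·0.063 + 0.333333·0.100457 + 0.333333·0.134136 = 0.0991978.
P(III | observation) = 0.044712 / 0.0991978 = 0.450736.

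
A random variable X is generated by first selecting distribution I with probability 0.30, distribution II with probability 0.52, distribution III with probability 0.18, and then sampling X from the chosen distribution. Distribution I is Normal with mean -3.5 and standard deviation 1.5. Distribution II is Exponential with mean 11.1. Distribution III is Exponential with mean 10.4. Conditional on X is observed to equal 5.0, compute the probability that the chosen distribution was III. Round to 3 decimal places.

Likelihoods f(5.0 | ·): I: 2.83126e-08; II: 0.0574181; III: 0.0594527.
Posterior ∝ prior × likelihood. Numerator for III: 0.18·0.0594527 = 0.0107015.
Normalizing constant: 0.3·2.83126e-08 + 0.52·0.0574181 + 0.18·0.0594527 = 0.0405589.
P(III | observation) = 0.0107015 / 0.0405589 = 0.26385.

0.264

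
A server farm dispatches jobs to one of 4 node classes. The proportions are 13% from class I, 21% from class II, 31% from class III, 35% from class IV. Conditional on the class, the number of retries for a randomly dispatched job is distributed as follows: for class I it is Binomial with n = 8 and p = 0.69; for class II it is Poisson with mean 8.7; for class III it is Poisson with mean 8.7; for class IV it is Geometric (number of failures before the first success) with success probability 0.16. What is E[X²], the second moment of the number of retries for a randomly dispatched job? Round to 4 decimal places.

69.1977

For each component E[X²] = Var + (mean)², giving I: 32.1816; II: 84.39; III: 84.39; IV: 60.375.
Overall E[X²] = 0.13·32.1816 + 0.21·84.39 + 0.31·84.39 + 0.35·60.375 = 69.1977.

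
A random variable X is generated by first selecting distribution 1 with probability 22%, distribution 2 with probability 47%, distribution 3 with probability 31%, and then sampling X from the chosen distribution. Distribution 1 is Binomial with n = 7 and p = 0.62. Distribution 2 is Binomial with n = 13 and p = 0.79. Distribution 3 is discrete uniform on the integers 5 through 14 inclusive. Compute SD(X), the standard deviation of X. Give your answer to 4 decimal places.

Per component, 1: μ=4.34, E[X²]=20.4848; 2: μ=10.27, E[X²]=107.63; 3: μ=9.5, E[X²]=98.5.
E[X] = 0.22·4.34 + 0.47·10.27 + 0.31·9.5 = 8.7267.
E[X²] = 0.22·20.4848 + 0.47·107.63 + 0.31·98.5 = 85.6276.
Var(X) = E[X²] − (E[X])² = 85.6276 − 76.1553 = 9.47228.
SD(X) = √9.47228 = 3.07771.

3.0777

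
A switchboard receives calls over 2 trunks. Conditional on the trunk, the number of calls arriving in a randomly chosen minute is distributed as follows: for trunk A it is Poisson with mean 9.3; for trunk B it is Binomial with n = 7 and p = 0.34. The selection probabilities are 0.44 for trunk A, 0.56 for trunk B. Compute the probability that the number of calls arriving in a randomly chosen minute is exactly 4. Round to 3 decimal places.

0.088

Conditional on each trunk, P(X = 4): A: 0.0284959; B: 0.134467.
By total probability, P(X = 4) = 0.44·0.0284959 + 0.56·0.134467 = 0.0878397.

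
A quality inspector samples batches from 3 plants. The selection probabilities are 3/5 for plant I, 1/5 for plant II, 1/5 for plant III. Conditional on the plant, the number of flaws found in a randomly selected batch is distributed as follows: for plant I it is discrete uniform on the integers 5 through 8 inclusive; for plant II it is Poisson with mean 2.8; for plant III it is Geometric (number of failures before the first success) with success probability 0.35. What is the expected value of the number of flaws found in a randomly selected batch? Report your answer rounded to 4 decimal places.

4.8314

Component means — I: 6.5; II: 2.8; III: 1.85714.
E[X] = 0.6·6.5 + 0.2·2.8 + 0.2·1.85714 = 4.83143.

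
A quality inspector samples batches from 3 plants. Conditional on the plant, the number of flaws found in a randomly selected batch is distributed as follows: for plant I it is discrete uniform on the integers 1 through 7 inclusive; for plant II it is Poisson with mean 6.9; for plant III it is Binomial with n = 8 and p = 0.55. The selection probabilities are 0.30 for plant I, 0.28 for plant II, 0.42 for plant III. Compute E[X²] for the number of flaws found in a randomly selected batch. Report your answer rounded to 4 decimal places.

For each component E[X²] = Var + (mean)², giving I: 20; II: 54.51; III: 21.34.
Overall E[X²] = 0.3·20 + 0.28·54.51 + 0.42·21.34 = 30.2256.

30.2256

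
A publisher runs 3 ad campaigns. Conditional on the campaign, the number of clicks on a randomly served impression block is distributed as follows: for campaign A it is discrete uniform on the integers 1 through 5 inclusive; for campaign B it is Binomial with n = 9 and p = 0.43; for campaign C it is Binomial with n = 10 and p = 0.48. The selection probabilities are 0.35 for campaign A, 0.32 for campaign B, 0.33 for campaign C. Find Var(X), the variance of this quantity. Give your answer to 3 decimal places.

Per component, A: μ=3, E[X²]=11; B: μ=3.87, E[X²]=17.1828; C: μ=4.8, E[X²]=25.536.
E[X] = 0.35·3 + 0.32·3.87 + 0.33·4.8 = 3.8724.
E[X²] = 0.35·11 + 0.32·17.1828 + 0.33·25.536 = 17.7754.
Var(X) = E[X²] − (E[X])² = 17.7754 − 14.9955 = 2.77989.

2.780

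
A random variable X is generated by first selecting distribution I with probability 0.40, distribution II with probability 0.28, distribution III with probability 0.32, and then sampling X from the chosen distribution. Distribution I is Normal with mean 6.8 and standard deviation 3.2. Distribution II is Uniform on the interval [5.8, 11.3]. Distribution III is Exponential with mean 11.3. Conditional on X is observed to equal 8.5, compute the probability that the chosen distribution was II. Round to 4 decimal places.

0.4733

Likelihoods f(8.5 | ·): I: 0.108262; II: 0.181818; III: 0.04171.
Posterior ∝ prior × likelihood. Numerator for II: 0.28·0.181818 = 0.0509091.
Normalizing constant: 0.4·0.108262 + 0.28·0.181818 + 0.32·0.04171 = 0.107561.
P(II | observation) = 0.0509091 / 0.107561 = 0.473304.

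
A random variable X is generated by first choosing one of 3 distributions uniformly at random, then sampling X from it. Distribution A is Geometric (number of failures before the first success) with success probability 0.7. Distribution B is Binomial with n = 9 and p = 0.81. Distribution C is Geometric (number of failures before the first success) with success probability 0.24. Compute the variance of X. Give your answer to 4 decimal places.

13.0171

Per component, A: μ=0.428571, E[X²]=0.795918; B: μ=7.29, E[X²]=54.5292; C: μ=3.16667, E[X²]=23.2222.
E[X] = 0.333333·0.428571 + 0.333333·7.29 + 0.333333·3.16667 = 3.62841.
E[X²] = 0.333333·0.795918 + 0.333333·54.5292 + 0.333333·23.2222 = 26.1824.
Var(X) = E[X²] − (E[X])² = 26.1824 − 13.1654 = 13.0171.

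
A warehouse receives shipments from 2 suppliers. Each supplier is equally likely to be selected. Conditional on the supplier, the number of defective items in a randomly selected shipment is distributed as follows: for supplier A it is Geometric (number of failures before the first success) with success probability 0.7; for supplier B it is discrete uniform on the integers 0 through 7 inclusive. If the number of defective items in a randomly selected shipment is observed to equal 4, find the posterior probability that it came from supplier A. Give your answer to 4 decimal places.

Likelihoods P(X=4 | ·): A: 0.00567; B: 0.125.
Posterior ∝ prior × likelihood. Numerator for A: 0.5·0.00567 = 0.002835.
Normalizing constant: 0.5·0.00567 + 0.5·0.125 = 0.065335.
P(A | observation) = 0.002835 / 0.065335 = 0.0433918.

0.0434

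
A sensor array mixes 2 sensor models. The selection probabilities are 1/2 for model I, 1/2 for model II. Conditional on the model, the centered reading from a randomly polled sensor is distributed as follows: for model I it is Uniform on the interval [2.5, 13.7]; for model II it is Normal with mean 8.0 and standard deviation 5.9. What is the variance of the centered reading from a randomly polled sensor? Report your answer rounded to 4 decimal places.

22.6342

Per component, I: μ=8.1, E[X²]=76.0633; II: μ=8, E[X²]=98.81.
E[X] = 0.5·8.1 + 0.5·8 = 8.05.
E[X²] = 0.5·76.0633 + 0.5·98.81 = 87.4367.
Var(X) = E[X²] − (E[X])² = 87.4367 − 64.8025 = 22.6342.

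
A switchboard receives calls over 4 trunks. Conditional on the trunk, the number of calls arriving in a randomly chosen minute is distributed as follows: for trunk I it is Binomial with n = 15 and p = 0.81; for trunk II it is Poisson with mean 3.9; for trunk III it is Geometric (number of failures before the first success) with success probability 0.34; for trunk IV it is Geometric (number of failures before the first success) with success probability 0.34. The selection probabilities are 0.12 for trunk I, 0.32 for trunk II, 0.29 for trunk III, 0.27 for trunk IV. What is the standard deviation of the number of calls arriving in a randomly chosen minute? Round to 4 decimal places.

Per component, I: μ=12.15, E[X²]=149.931; II: μ=3.9, E[X²]=19.11; III: μ=1.94118, E[X²]=9.47751; IV: μ=1.94118, E[X²]=9.47751.
E[X] = 0.12·12.15 + 0.32·3.9 + 0.29·1.94118 + 0.27·1.94118 = 3.79306.
E[X²] = 0.12·149.931 + 0.32·19.11 + 0.29·9.47751 + 0.27·9.47751 = 29.4143.
Var(X) = E[X²] − (E[X])² = 29.4143 − 14.3873 = 15.027.
SD(X) = √15.027 = 3.87647.

3.8765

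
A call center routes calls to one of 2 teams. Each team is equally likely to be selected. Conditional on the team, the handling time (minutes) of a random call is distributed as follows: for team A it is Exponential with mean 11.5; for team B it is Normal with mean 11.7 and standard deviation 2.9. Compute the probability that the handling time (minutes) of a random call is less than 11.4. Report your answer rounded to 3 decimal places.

Conditional on each team, P(X < 11.4): A: 0.628908; B: 0.458804.
By total probability, P(X < 11.4) = 0.5·0.628908 + 0.5·0.458804 = 0.543856.

0.544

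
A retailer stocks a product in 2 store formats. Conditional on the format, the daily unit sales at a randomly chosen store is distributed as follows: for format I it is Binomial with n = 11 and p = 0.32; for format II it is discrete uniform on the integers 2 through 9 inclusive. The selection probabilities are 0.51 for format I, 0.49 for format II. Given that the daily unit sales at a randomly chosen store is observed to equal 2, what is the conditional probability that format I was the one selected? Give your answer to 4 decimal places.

Likelihoods P(X=2 | ·): I: 0.175083; II: 0.125.
Posterior ∝ prior × likelihood. Numerator for I: 0.51·0.175083 = 0.0892921.
Normalizing constant: 0.51·0.175083 + 0.49·0.125 = 0.150542.
P(I | observation) = 0.0892921 / 0.150542 = 0.593137.

0.5931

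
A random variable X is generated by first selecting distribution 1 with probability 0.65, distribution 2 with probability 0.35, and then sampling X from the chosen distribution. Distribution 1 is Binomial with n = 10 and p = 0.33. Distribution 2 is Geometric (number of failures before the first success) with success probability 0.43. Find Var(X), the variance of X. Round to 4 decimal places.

3.4030

Per component, 1: μ=3.3, E[X²]=13.101; 2: μ=1.32558, E[X²]=4.83991.
E[X] = 0.65·3.3 + 0.35·1.32558 = 2.60895.
E[X²] = 0.65·13.101 + 0.35·4.83991 = 10.2096.
Var(X) = E[X²] − (E[X])² = 10.2096 − 6.80664 = 3.40298.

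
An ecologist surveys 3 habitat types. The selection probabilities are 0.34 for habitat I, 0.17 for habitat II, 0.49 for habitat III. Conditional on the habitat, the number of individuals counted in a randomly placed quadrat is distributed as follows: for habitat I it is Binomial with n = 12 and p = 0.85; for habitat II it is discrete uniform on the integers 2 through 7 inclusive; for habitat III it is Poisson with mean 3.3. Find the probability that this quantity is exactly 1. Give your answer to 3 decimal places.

Conditional on each habitat, P(X = 1): I: 8.82275e-09; II: 0; III: 0.121714.
By total probability, P(X = 1) = 0.34·8.82275e-09 + 0.17·0 + 0.49·0.121714 = 0.0596401.

0.060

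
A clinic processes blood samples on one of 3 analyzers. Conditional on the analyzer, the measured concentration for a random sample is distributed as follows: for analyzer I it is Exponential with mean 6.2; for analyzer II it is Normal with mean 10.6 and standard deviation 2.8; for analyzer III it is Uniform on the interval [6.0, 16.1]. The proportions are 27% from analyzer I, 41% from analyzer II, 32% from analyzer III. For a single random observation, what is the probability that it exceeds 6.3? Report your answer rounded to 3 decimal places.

0.793

Conditional on each analyzer, P(X > 6.3): I: 0.361993; II: 0.937696; III: 0.970297.
By total probability, P(X > 6.3) = 0.27·0.361993 + 0.41·0.937696 + 0.32·0.970297 = 0.792689.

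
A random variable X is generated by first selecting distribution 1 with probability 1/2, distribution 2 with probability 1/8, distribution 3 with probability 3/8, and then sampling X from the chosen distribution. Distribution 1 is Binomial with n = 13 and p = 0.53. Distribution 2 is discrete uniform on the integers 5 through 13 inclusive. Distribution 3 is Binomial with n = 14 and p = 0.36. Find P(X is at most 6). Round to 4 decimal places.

Conditional on each component, P(X ≤ 6): 1: 0.412652; 2: 0.222222; 3: 0.794078.
By total probability, P(X ≤ 6) = 0.5·0.412652 + 0.125·0.222222 + 0.375·0.794078 = 0.531883.

0.5319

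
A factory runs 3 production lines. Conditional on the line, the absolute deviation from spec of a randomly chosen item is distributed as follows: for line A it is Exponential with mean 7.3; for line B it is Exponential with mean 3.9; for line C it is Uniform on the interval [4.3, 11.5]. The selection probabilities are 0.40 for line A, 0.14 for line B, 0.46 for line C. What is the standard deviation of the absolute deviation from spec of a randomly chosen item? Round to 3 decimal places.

5.213

Per component, A: μ=7.3, E[X²]=106.58; B: μ=3.9, E[X²]=30.42; C: μ=7.9, E[X²]=66.73.
E[X] = 0.4·7.3 + 0.14·3.9 + 0.46·7.9 = 7.1.
E[X²] = 0.4·106.58 + 0.14·30.42 + 0.46·66.73 = 77.5866.
Var(X) = E[X²] − (E[X])² = 77.5866 − 50.41 = 27.1766.
SD(X) = √27.1766 = 5.21312.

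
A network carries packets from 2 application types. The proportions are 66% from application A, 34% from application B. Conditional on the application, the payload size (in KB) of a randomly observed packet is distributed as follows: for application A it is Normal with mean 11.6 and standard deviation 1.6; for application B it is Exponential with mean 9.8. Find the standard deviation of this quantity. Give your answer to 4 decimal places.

Per component, A: μ=11.6, E[X²]=137.12; B: μ=9.8, E[X²]=192.08.
E[X] = 0.66·11.6 + 0.34·9.8 = 10.988.
E[X²] = 0.66·137.12 + 0.34·192.08 = 155.806.
Var(X) = E[X²] − (E[X])² = 155.806 − 120.736 = 35.0703.
SD(X) = √35.0703 = 5.92201.

5.9220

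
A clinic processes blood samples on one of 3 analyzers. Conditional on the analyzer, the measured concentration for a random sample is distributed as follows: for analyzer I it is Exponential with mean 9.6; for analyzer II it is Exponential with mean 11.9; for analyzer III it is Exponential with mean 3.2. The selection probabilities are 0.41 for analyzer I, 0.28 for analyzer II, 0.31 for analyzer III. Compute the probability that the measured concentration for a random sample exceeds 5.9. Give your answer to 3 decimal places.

0.441

Conditional on each analyzer, P(X > 5.9): I: 0.540866; II: 0.609084; III: 0.158223.
By total probability, P(X > 5.9) = 0.41·0.540866 + 0.28·0.609084 + 0.31·0.158223 = 0.441348.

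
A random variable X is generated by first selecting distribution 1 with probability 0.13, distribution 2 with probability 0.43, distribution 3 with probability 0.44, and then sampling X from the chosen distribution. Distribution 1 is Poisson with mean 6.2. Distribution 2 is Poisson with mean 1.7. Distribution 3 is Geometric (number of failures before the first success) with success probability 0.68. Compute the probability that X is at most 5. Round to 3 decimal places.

0.920

Conditional on each component, P(X ≤ 5): 1: 0.414113; 2: 0.992001; 3: 0.998926.
By total probability, P(X ≤ 5) = 0.13·0.414113 + 0.43·0.992001 + 0.44·0.998926 = 0.919922.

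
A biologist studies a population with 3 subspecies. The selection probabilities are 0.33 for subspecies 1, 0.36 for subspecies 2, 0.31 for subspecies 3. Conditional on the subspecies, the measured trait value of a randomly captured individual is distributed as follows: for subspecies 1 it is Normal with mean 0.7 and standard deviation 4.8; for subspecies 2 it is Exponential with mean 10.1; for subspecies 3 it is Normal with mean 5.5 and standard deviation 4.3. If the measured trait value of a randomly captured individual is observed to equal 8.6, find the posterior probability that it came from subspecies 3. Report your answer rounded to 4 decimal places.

0.4987

Likelihoods f(8.6 | ·): 1: 0.021452; 2: 0.0422555; 3: 0.0715454.
Posterior ∝ prior × likelihood. Numerator for 3: 0.31·0.0715454 = 0.0221791.
Normalizing constant: 0.33·0.021452 + 0.36·0.0422555 + 0.31·0.0715454 = 0.0444702.
P(3 | observation) = 0.0221791 / 0.0444702 = 0.49874.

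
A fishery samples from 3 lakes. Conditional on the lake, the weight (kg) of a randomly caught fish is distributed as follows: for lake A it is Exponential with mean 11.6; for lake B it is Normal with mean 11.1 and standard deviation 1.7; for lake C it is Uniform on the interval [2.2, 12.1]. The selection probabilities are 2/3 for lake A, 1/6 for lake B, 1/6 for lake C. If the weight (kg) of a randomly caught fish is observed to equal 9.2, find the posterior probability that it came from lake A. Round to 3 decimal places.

0.408

Likelihoods f(9.2 | ·): A: 0.0390033; B: 0.125665; C: 0.10101.
Posterior ∝ prior × likelihood. Numerator for A: 0.666667·0.0390033 = 0.0260022.
Normalizing constant: 0.666667·0.0390033 + 0.166667·0.125665 + 0.166667·0.10101 = 0.0637814.
P(A | observation) = 0.0260022 / 0.0637814 = 0.407677.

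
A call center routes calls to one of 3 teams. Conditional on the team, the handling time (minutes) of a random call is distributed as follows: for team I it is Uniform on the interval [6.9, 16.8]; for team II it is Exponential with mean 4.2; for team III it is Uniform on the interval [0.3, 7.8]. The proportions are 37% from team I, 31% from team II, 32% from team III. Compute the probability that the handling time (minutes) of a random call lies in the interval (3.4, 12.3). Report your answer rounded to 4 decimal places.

0.5109

Conditional on each team, P(3.4 < X < 12.3): I: 0.545455; II: 0.391597; III: 0.586667.
By total probability, P(3.4 < X < 12.3) = 0.37·0.545455 + 0.31·0.391597 + 0.32·0.586667 = 0.510946.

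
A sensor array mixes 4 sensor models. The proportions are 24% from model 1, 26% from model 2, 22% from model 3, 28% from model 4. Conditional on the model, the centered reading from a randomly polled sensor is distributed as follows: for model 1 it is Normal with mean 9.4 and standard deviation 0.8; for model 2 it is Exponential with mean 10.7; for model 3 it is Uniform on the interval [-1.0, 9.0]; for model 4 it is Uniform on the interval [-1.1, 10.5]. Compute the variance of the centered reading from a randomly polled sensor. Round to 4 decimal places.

43.2423

Per component, 1: μ=9.4, E[X²]=89; 2: μ=10.7, E[X²]=228.98; 3: μ=4, E[X²]=24.3333; 4: μ=4.7, E[X²]=33.3033.
E[X] = 0.24·9.4 + 0.26·10.7 + 0.22·4 + 0.28·4.7 = 7.234.
E[X²] = 0.24·89 + 0.26·228.98 + 0.22·24.3333 + 0.28·33.3033 = 95.5731.
Var(X) = E[X²] − (E[X])² = 95.5731 − 52.3308 = 43.2423.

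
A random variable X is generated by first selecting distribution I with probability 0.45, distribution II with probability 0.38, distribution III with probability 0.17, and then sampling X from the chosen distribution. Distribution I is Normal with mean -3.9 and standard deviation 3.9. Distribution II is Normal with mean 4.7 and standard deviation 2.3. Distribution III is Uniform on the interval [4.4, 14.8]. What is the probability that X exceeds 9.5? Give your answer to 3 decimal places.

Conditional on each component, P(X > 9.5): I: 0.000295297; II: 0.018446; III: 0.509615.
By total probability, P(X > 9.5) = 0.45·0.000295297 + 0.38·0.018446 + 0.17·0.509615 = 0.093777.

0.094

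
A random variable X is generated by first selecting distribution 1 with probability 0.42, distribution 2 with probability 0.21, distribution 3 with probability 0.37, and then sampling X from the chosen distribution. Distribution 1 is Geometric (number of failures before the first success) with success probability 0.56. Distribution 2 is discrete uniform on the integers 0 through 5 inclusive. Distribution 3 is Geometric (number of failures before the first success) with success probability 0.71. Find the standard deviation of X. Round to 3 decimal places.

1.427

Per component, 1: μ=0.785714, E[X²]=2.02041; 2: μ=2.5, E[X²]=9.16667; 3: μ=0.408451, E[X²]=0.742115.
E[X] = 0.42·0.785714 + 0.21·2.5 + 0.37·0.408451 = 1.00613.
E[X²] = 0.42·2.02041 + 0.21·9.16667 + 0.37·0.742115 = 3.04815.
Var(X) = E[X²] − (E[X])² = 3.04815 − 1.01229 = 2.03586.
SD(X) = √2.03586 = 1.42684.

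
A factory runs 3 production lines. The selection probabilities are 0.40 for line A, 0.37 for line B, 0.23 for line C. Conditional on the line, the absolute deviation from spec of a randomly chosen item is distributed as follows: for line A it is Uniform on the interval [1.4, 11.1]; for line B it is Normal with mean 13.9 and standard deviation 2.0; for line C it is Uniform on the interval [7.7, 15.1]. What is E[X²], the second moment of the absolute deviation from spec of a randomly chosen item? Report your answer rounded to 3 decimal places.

122.669

For each component E[X²] = Var + (mean)², giving A: 46.9033; B: 197.21; C: 134.523.
Overall E[X²] = 0.4·46.9033 + 0.37·197.21 + 0.23·134.523 = 122.669.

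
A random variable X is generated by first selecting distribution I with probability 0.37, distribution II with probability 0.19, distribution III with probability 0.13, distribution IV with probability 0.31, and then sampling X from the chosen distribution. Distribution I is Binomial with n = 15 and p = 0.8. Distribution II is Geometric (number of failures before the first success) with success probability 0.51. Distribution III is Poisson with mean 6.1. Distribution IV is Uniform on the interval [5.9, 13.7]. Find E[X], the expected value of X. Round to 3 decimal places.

8.454

Component means — I: 12; II: 0.960784; III: 6.1; IV: 9.8.
E[X] = 0.37·12 + 0.19·0.960784 + 0.13·6.1 + 0.31·9.8 = 8.45355.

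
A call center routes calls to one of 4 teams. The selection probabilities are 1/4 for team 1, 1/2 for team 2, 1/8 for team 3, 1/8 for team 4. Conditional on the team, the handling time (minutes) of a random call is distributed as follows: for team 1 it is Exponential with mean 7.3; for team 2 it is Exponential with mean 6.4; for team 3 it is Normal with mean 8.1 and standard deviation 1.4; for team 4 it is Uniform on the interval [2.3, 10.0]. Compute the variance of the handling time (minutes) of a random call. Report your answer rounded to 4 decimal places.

35.0716

Per component, 1: μ=7.3, E[X²]=106.58; 2: μ=6.4, E[X²]=81.92; 3: μ=8.1, E[X²]=67.57; 4: μ=6.15, E[X²]=42.7633.
E[X] = 0.25·7.3 + 0.5·6.4 + 0.125·8.1 + 0.125·6.15 = 6.80625.
E[X²] = 0.25·106.58 + 0.5·81.92 + 0.125·67.57 + 0.125·42.7633 = 81.3967.
Var(X) = E[X²] − (E[X])² = 81.3967 − 46.325 = 35.0716.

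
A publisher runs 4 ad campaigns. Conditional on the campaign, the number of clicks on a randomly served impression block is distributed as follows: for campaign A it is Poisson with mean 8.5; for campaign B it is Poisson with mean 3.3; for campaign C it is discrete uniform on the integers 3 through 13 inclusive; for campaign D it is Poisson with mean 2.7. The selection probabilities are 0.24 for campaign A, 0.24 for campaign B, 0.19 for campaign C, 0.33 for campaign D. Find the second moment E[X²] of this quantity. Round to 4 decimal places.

For each component E[X²] = Var + (mean)², giving A: 80.75; B: 14.19; C: 74; D: 9.99.
Overall E[X²] = 0.24·80.75 + 0.24·14.19 + 0.19·74 + 0.33·9.99 = 40.1423.

40.1423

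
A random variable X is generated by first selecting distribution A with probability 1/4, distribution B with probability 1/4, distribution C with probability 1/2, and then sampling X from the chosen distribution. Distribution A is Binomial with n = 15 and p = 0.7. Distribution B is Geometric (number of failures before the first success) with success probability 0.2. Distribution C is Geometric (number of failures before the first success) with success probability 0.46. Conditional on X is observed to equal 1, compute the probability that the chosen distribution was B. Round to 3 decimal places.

Likelihoods P(X=1 | ·): A: 5.02212e-07; B: 0.16; C: 0.2484.
Posterior ∝ prior × likelihood. Numerator for B: 0.25·0.16 = 0.04.
Normalizing constant: 0.25·5.02212e-07 + 0.25·0.16 + 0.5·0.2484 = 0.1642.
P(B | observation) = 0.04 / 0.1642 = 0.243605.

0.244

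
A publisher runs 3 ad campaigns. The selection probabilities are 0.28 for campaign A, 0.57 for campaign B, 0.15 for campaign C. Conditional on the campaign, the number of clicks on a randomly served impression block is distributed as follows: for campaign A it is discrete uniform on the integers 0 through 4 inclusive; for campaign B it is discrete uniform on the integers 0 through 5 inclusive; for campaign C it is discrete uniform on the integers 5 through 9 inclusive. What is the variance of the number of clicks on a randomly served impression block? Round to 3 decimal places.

Per component, A: μ=2, E[X²]=6; B: μ=2.5, E[X²]=9.16667; C: μ=7, E[X²]=51.
E[X] = 0.28·2 + 0.57·2.5 + 0.15·7 = 3.035.
E[X²] = 0.28·6 + 0.57·9.16667 + 0.15·51 = 14.555.
Var(X) = E[X²] − (E[X])² = 14.555 − 9.21123 = 5.34377.

5.344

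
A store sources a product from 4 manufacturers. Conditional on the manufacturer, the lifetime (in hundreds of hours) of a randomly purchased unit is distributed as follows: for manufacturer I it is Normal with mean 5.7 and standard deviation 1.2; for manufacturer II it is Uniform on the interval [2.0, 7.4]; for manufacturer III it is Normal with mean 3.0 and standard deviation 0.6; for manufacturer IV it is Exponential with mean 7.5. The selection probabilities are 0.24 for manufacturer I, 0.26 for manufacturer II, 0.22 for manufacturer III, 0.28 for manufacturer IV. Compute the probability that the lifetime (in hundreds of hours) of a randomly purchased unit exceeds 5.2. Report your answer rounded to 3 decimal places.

Conditional on each manufacturer, P(X > 5.2): I: 0.661539; II: 0.407407; III: 0.000122866; IV: 0.499907.
By total probability, P(X > 5.2) = 0.24·0.661539 + 0.26·0.407407 + 0.22·0.000122866 + 0.28·0.499907 = 0.404696.

0.405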